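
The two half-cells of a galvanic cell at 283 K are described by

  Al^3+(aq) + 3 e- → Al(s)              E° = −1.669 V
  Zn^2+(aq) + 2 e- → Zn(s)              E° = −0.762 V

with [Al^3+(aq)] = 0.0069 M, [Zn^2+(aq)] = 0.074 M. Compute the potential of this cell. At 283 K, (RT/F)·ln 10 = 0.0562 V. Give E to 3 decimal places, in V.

+0.916 V

Zn²⁺/Zn is reduced (cathode, E° = −0.762 V) and Al³⁺/Al is oxidized (anode).
The standard potential is −0.762 − (−1.669) = +0.907 V and the balanced reaction transfers n = 6 electrons.
For the overall reaction 3 Zn^2+(aq) + 2 Al(s) → 3 Zn(s) + 2 Al^3+(aq), Q = [Al^3+(aq)]^2 / [Zn^2+(aq)]^3 = 0.117, giving log Q = −0.930.
E = E° − (0.0562/n)·log Q = +0.907 − (0.0562/6)(−0.930) = +0.916 V.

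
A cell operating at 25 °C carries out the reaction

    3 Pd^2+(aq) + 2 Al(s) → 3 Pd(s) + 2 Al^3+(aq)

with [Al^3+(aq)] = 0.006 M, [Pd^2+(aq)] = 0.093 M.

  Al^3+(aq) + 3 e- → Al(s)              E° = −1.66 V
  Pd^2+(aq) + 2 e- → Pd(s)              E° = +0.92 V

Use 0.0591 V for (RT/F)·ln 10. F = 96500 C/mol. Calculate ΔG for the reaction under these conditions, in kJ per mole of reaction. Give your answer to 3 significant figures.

The standard cell potential is +0.92 − (−1.66) = +2.58 V, with n = 6 electrons in the balanced equation.
Q = [Al^3+(aq)]^2 / [Pd^2+(aq)]^3 = 0.0448, so log Q = −1.349 and E = +2.58 − (0.0591/6)(−1.349) = +2.5933 V.
Finally ΔG = −nFE = −(6)(96500 C/mol)(+2.5933 V) = −1500 kJ/mol.

−1500 kJ/mol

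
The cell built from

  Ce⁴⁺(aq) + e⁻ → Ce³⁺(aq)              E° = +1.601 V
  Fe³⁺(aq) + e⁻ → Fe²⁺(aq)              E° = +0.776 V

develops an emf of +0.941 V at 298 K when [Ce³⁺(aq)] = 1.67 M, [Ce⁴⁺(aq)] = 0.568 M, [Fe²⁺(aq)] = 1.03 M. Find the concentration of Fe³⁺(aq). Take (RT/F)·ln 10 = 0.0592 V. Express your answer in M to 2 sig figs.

With Ce⁴⁺/Ce³⁺ at the cathode and Fe³⁺/Fe²⁺ at the anode, E°cell = +1.601 − (+0.776) = +0.825 V (n = 1).
Since E = E° − (0.0592/n)·log Q, log Q = n(E° − E)/0.0592 = −1.959.
The balanced reaction is Ce⁴⁺(aq) + Fe²⁺(aq) → Ce³⁺(aq) + Fe³⁺(aq), so Q = ([Ce³⁺(aq)]·[Fe³⁺(aq)]) / ([Ce⁴⁺(aq)]·[Fe²⁺(aq)]).
Substituting the known concentrations and solving, log [Fe³⁺(aq)] = −2.415 and [Fe³⁺(aq)] = 0.0038 M.

0.0038 M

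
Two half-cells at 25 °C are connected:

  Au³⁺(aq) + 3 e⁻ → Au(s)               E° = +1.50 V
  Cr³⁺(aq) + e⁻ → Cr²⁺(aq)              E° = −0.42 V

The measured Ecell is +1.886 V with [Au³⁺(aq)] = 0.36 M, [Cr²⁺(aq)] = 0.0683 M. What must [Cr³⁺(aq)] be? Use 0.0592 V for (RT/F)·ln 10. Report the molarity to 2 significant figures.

Au³⁺/Au is the cathode (higher E°); E°cell = +1.50 − (−0.42) = +1.92 V with n = 3.
Rearranging E = E° − (0.0592/n)·log Q gives log Q = 3(+1.92 − (+1.886))/0.0592 = 1.723.
For Au³⁺(aq) + 3 Cr²⁺(aq) → Au(s) + 3 Cr³⁺(aq), the reaction quotient is Q = [Cr³⁺(aq)]^3 / ([Au³⁺(aq)]·[Cr²⁺(aq)]^3).
Substituting the known concentrations and solving, log [Cr³⁺(aq)] = −0.739 and [Cr³⁺(aq)] = 0.18 M.

0.18 M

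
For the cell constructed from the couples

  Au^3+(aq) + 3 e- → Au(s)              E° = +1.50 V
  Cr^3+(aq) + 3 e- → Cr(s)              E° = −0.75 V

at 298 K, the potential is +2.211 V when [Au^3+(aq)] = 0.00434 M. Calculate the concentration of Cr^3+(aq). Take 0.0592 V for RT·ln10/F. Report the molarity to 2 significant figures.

The Au³⁺/Au couple has the larger reduction potential, so it is the cathode: E°cell = +1.50 − (−0.75) = +2.25 V and n = 3.
Since E = E° − (0.0592/n)·log Q, log Q = n(E° − E)/0.0592 = 1.976.
The balanced reaction is Au^3+(aq) + Cr(s) → Au(s) + Cr^3+(aq), so Q = [Cr^3+(aq)] / [Au^3+(aq)].
Substituting the known concentrations and solving, log [Cr^3+(aq)] = −0.387 and [Cr^3+(aq)] = 0.41 M.

0.41 M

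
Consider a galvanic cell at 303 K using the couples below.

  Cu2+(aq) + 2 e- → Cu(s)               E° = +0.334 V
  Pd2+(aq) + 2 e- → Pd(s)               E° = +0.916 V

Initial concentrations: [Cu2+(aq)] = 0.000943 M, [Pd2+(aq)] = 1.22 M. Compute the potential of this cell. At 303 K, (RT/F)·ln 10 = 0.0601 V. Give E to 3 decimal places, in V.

Pd²⁺/Pd is reduced (cathode, E° = +0.916 V) and Cu²⁺/Cu is oxidized (anode).
E°cell = +0.916 − (+0.334) = +0.582 V, with n = 2 electrons transferred.
For the overall reaction Pd2+(aq) + Cu(s) → Pd(s) + Cu2+(aq), Q = [Cu2+(aq)] / [Pd2+(aq)] = 0.000773, giving log Q = −3.112.
Applying E = E° − (RT ln10/nF)·log Q gives +0.582 − (0.0601/2)(−3.112) = +0.676 V.

+0.676 V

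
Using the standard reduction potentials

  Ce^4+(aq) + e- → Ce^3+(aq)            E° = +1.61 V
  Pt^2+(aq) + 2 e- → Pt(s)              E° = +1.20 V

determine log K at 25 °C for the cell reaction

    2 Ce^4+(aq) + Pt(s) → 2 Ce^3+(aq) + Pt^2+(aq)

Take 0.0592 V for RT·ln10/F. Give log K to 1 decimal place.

The Ce⁴⁺/Ce³⁺ couple is reduced (cathode); E°cell = +1.61 − (+1.20) = +0.41 V with n = 2.
At equilibrium E = 0, so log K = nE°cell / 0.0592 = (2)(+0.41) / 0.0592 = 13.9.

log K = 13.9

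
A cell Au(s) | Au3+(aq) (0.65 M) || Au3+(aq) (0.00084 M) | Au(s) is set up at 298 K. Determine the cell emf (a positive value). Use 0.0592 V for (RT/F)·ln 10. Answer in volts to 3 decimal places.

For a concentration cell E°cell = 0, since both electrodes use the same couple.
The compartment with the higher Au3+(aq) concentration (0.65 M) acts as the cathode; ions are reduced there and produced at the dilute (0.00084 M) anode.
With n = 3, Ecell = −(0.0592/3)·log([dilute]/[conc]) = −(0.0592/3)·log(0.00084/0.65) = +0.057 V.

0.057 V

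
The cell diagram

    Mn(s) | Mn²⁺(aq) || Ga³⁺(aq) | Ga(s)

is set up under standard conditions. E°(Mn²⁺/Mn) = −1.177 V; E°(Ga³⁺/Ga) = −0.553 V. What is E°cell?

By convention the left-hand electrode in cell notation is the anode (oxidation) and the right-hand electrode is the cathode (reduction).
E°cell = E°(right) − E°(left) = −0.553 − (−1.177) = +0.624 V.

+0.624 V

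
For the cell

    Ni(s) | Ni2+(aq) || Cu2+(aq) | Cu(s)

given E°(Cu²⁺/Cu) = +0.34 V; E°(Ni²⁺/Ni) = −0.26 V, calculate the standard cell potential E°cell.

By convention the left-hand electrode in cell notation is the anode (oxidation) and the right-hand electrode is the cathode (reduction).
E°cell = E°(right) − E°(left) = +0.34 − (−0.26) = +0.60 V.

+0.60 V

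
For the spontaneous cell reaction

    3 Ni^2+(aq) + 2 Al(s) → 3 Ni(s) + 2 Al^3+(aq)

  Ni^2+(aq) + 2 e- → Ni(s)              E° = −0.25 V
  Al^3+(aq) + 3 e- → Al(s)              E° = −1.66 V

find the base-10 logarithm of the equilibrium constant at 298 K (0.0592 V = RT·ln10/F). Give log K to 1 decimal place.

The Ni²⁺/Ni couple is reduced (cathode); E°cell = −0.25 − (−1.66) = +1.41 V with n = 6.
At equilibrium E = 0, so log K = nE°cell / 0.0592 = (6)(+1.41) / 0.0592 = 142.9.

log K = 142.9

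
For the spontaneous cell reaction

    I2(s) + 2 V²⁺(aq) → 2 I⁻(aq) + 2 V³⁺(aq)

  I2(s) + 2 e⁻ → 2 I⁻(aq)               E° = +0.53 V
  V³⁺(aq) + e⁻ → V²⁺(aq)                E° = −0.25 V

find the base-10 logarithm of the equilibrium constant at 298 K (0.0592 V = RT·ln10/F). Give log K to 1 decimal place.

log K = 26.4

The I₂/I⁻ couple is reduced (cathode); E°cell = +0.53 − (−0.25) = +0.78 V with n = 2.
At equilibrium E = 0, so log K = nE°cell / 0.0592 = (2)(+0.78) / 0.0592 = 26.4.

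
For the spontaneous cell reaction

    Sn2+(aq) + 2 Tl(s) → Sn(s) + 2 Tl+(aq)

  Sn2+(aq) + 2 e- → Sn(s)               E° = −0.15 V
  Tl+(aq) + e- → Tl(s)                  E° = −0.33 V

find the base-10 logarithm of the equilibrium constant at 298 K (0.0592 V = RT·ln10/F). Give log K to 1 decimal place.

log K = 6.1

The Sn²⁺/Sn couple is reduced (cathode); E°cell = −0.15 − (−0.33) = +0.18 V with n = 2.
At equilibrium E = 0, so log K = nE°cell / 0.0592 = (2)(+0.18) / 0.0592 = 6.1.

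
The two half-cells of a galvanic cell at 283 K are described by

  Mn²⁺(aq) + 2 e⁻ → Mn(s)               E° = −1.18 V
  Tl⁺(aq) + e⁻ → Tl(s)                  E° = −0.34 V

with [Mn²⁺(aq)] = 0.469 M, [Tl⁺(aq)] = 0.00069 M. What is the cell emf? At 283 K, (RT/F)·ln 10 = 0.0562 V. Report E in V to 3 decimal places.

+0.672 V

Tl⁺/Tl is reduced (cathode, E° = −0.34 V) and Mn²⁺/Mn is oxidized (anode).
E°cell = E°cat − E°an = −0.34 − (−1.18) = +0.84 V; n = 2.
The balanced reaction is 2 Tl⁺(aq) + Mn(s) → 2 Tl(s) + Mn²⁺(aq), so Q = [Mn²⁺(aq)] / [Tl⁺(aq)]^2 = 9.85×10^5 and log Q = 5.993.
Applying E = E° − (RT ln10/nF)·log Q gives +0.84 − (0.0562/2)(5.993) = +0.672 V.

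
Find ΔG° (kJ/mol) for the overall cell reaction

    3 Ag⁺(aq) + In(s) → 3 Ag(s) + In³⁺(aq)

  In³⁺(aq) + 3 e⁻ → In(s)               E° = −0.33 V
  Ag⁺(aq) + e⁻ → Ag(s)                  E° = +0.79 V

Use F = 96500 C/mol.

−324 kJ/mol

In the reaction as written Ag⁺(aq) is reduced, so the Ag⁺/Ag couple is the cathode and In³⁺/In is the anode.
E°cell = +0.79 − (−0.33) = +1.12 V; balancing electrons gives n = 3.
ΔG° = −nFE°cell = −(3)(96500)(+1.12) J/mol = −324 kJ/mol.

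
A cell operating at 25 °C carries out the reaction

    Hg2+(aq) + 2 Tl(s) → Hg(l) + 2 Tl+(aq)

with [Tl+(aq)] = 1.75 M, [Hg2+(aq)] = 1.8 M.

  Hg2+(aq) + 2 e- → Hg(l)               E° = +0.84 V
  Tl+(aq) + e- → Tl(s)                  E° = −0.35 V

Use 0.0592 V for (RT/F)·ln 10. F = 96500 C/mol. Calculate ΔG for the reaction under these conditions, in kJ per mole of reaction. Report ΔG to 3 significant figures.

−228 kJ/mol

The standard cell potential is +0.84 − (−0.35) = +1.19 V, with n = 2 electrons in the balanced equation.
Here Q = [Tl+(aq)]^2 / [Hg2+(aq)] = 1.7 (log Q = 0.231), giving E = +1.19 − (0.0592/2)·(0.231) = +1.1832 V.
Finally ΔG = −nFE = −(2)(96500 C/mol)(+1.1832 V) = −228 kJ/mol.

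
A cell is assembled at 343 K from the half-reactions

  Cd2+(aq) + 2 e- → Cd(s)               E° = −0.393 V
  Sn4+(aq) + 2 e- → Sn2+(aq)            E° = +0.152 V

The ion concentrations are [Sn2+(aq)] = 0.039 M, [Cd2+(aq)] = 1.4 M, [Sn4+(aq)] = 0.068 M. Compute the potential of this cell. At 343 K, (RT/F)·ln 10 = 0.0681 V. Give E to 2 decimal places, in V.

+0.55 V

Since E°(Sn⁴⁺/Sn²⁺) > E°(Cd²⁺/Cd), Sn⁴⁺/Sn²⁺ serves as the cathode.
The standard potential is +0.152 − (−0.393) = +0.545 V and the balanced reaction transfers n = 2 electrons.
Balancing gives Sn4+(aq) + Cd(s) → Sn2+(aq) + Cd2+(aq); hence Q = ([Sn2+(aq)]·[Cd2+(aq)]) / [Sn4+(aq)] = 0.803 (log Q = −0.095).
E = E° − (0.0681/n)·log Q = +0.545 − (0.0681/2)(−0.095) = +0.55 V.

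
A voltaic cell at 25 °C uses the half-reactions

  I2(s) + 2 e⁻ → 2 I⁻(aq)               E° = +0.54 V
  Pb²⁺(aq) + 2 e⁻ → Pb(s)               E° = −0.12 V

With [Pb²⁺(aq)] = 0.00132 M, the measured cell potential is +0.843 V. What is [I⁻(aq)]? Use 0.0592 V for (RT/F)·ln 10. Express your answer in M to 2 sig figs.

0.022 M

The I₂/I⁻ couple has the larger reduction potential, so it is the cathode: E°cell = +0.54 − (−0.12) = +0.66 V and n = 2.
Rearranging E = E° − (0.0592/n)·log Q gives log Q = 2(+0.66 − (+0.843))/0.0592 = −6.182.
Balancing electrons gives I2(s) + Pb(s) → 2 I⁻(aq) + Pb²⁺(aq); thus Q = [I⁻(aq)]^2·[Pb²⁺(aq)].
Substituting the known concentrations and solving, log [I⁻(aq)] = −1.651 and [I⁻(aq)] = 0.022 M.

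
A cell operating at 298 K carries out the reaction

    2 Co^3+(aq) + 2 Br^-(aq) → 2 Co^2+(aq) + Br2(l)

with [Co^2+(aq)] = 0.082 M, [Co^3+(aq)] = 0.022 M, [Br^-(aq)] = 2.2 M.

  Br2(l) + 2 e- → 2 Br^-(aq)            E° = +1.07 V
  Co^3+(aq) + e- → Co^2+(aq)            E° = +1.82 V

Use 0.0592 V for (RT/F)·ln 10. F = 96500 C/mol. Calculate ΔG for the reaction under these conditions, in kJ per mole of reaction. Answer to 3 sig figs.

With Co³⁺/Co²⁺ reduced at the cathode, E°cell = +1.82 − (+1.07) = +0.75 V and n = 2.
The reaction quotient is [Co^2+(aq)]^2 / ([Co^3+(aq)]^2·[Br^-(aq)]^2) = 2.87; by Nernst, E = +0.75 − (0.0592/2)(0.458) = +0.7364 V.
Then ΔG = −nFE = −2 × 96500 × +0.7364 J/mol = −142 kJ/mol.

−142 kJ/mol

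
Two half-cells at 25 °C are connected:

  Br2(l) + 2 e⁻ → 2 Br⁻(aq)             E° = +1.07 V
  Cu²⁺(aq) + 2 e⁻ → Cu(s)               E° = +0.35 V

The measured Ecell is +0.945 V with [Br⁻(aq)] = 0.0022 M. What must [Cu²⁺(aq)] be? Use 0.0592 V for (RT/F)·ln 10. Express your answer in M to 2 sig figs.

Br₂/Br⁻ is the cathode (higher E°); E°cell = +1.07 − (+0.35) = +0.72 V with n = 2.
Rearranging E = E° − (0.0592/n)·log Q gives log Q = 2(+0.72 − (+0.945))/0.0592 = −7.601.
The balanced reaction is Br2(l) + Cu(s) → 2 Br⁻(aq) + Cu²⁺(aq), so Q = [Br⁻(aq)]^2·[Cu²⁺(aq)].
Solving for the unknown gives log [Cu²⁺(aq)] = −2.286, so [Cu²⁺(aq)] ≈ 0.0052 M.

0.0052 M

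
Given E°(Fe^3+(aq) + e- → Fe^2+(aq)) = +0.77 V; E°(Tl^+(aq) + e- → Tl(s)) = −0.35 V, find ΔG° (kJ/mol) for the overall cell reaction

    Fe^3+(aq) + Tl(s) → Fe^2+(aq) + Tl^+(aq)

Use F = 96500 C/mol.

In the reaction as written Fe^3+(aq) is reduced, so the Fe³⁺/Fe²⁺ couple is the cathode and Tl⁺/Tl is the anode.
E°cell = +0.77 − (−0.35) = +1.12 V; balancing electrons gives n = 1.
ΔG° = −nFE°cell = −(1)(96500)(+1.12) J/mol = −108 kJ/mol.

−108 kJ/mol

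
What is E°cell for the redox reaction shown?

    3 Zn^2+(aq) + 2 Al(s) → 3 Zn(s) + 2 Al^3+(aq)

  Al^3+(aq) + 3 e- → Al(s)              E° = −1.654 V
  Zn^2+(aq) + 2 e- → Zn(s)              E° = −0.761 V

In the reaction as written, Zn^2+(aq) is reduced (cathode) and Al^3+(aq) is produced by oxidation at the anode.
E°cell = E°(cathode) − E°(anode) = −0.761 − (−1.654) = +0.893 V.
The positive value indicates the reaction is spontaneous as written.

+0.893 V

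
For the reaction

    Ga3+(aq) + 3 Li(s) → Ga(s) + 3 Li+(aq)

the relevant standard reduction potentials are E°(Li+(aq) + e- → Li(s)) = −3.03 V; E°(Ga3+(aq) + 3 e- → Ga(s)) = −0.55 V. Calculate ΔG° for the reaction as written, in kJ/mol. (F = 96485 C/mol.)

−718 kJ/mol

In the reaction as written Ga3+(aq) is reduced, so the Ga³⁺/Ga couple is the cathode and Li⁺/Li is the anode.
E°cell = −0.55 − (−3.03) = +2.48 V; balancing electrons gives n = 3.
ΔG° = −nFE°cell = −(3)(96485)(+2.48) J/mol = −718 kJ/mol.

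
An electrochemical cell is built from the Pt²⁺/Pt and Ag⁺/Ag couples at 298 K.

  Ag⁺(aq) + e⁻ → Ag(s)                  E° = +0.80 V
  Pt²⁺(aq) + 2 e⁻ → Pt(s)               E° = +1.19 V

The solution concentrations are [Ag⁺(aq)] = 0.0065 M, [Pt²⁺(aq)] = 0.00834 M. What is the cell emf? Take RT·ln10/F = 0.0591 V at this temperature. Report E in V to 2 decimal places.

The Pt²⁺/Pt couple has the more positive E°, so it is the cathode; Ag⁺/Ag is the anode.
E°cell = E°cat − E°an = +1.19 − (+0.80) = +0.39 V; n = 2.
The balanced reaction is Pt²⁺(aq) + 2 Ag(s) → Pt(s) + 2 Ag⁺(aq), so Q = [Ag⁺(aq)]^2 / [Pt²⁺(aq)] = 0.00507 and log Q = −2.295.
By the Nernst equation, E = +0.39 − (0.0591/2)·(−2.295) = +0.46 V.

+0.46 V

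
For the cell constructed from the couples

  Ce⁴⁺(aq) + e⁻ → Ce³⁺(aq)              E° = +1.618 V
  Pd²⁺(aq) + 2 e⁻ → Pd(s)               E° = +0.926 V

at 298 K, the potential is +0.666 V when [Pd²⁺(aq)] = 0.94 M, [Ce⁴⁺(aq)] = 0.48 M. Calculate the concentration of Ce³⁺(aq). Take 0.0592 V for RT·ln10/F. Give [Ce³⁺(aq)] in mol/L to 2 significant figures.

With Ce⁴⁺/Ce³⁺ at the cathode and Pd²⁺/Pd at the anode, E°cell = +1.618 − (+0.926) = +0.692 V (n = 2).
From the Nernst equation, log Q = n(E° − E)/0.0592 = 2·(+0.692 − (+0.666))/0.0592 = 0.878.
For 2 Ce⁴⁺(aq) + Pd(s) → 2 Ce³⁺(aq) + Pd²⁺(aq), the reaction quotient is Q = ([Ce³⁺(aq)]^2·[Pd²⁺(aq)]) / [Ce⁴⁺(aq)]^2.
Solving for the unknown gives log [Ce³⁺(aq)] = 0.134, so [Ce³⁺(aq)] ≈ 1.4 M.

1.4 M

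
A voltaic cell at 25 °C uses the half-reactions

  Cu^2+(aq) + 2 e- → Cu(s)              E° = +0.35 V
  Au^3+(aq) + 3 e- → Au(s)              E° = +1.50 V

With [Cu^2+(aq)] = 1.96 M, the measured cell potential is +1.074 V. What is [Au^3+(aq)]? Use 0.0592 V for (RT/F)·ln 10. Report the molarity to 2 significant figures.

With Au³⁺/Au at the cathode and Cu²⁺/Cu at the anode, E°cell = +1.50 − (+0.35) = +1.15 V (n = 6).
Rearranging E = E° − (0.0592/n)·log Q gives log Q = 6(+1.15 − (+1.074))/0.0592 = 7.703.
For 2 Au^3+(aq) + 3 Cu(s) → 2 Au(s) + 3 Cu^2+(aq), the reaction quotient is Q = [Cu^2+(aq)]^3 / [Au^3+(aq)]^2.
Isolating [Au^3+(aq)] in Q = 10^{7.703} yields log [Au^3+(aq)] = −3.413, i.e. 0.00039 M.

0.00039 M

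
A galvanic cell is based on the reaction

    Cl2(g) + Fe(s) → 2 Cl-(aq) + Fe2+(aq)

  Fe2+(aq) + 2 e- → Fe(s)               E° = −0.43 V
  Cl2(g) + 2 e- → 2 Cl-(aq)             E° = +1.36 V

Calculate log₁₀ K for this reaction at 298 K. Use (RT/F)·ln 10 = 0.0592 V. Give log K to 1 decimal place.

The Cl₂/Cl⁻ couple is reduced (cathode); E°cell = +1.36 − (−0.43) = +1.79 V with n = 2.
At equilibrium E = 0, so log K = nE°cell / 0.0592 = (2)(+1.79) / 0.0592 = 60.5.

log K = 60.5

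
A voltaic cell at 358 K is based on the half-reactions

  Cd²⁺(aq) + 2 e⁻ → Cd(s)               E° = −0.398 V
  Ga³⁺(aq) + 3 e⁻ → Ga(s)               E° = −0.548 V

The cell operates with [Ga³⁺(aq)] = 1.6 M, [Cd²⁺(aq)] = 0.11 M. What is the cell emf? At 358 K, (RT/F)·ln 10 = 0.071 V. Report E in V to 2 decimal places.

+0.11 V

Since E°(Cd²⁺/Cd) > E°(Ga³⁺/Ga), Cd²⁺/Cd serves as the cathode.
E°cell = −0.398 − (−0.548) = +0.150 V, with n = 6 electrons transferred.
The balanced reaction is 3 Cd²⁺(aq) + 2 Ga(s) → 3 Cd(s) + 2 Ga³⁺(aq), so Q = [Ga³⁺(aq)]^2 / [Cd²⁺(aq)]^3 = 1.92×10^3 and log Q = 3.284.
By the Nernst equation, E = +0.150 − (0.071/6)·(3.284) = +0.11 V.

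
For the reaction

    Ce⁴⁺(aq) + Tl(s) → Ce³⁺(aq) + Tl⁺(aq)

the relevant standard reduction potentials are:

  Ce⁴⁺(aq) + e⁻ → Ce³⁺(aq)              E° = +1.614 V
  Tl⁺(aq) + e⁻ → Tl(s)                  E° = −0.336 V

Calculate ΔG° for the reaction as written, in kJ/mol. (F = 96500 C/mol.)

−188 kJ/mol

In the reaction as written Ce⁴⁺(aq) is reduced, so the Ce⁴⁺/Ce³⁺ couple is the cathode and Tl⁺/Tl is the anode.
E°cell = +1.614 − (−0.336) = +1.950 V; balancing electrons gives n = 1.
ΔG° = −nFE°cell = −(1)(96500)(+1.950) J/mol = −188 kJ/mol.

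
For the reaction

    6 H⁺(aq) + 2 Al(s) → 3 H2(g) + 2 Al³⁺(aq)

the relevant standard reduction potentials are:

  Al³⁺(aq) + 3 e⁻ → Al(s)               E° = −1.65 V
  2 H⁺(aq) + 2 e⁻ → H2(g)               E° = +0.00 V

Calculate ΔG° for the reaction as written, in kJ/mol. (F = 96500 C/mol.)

−955 kJ/mol

In the reaction as written H⁺(aq) is reduced, so the 2H⁺/H₂ couple is the cathode and Al³⁺/Al is the anode.
E°cell = +0.00 − (−1.65) = +1.65 V; balancing electrons gives n = 6.
ΔG° = −nFE°cell = −(6)(96500)(+1.65) J/mol = −955 kJ/mol.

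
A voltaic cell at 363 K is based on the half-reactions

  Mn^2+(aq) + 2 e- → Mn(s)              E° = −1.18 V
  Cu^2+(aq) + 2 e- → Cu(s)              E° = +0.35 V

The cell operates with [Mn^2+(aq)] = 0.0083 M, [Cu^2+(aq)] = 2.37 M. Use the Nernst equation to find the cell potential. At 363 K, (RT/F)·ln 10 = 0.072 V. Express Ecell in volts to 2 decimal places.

+1.62 V

Cu²⁺/Cu is reduced (cathode, E° = +0.35 V) and Mn²⁺/Mn is oxidized (anode).
The standard potential is +0.35 − (−1.18) = +1.53 V and the balanced reaction transfers n = 2 electrons.
The balanced reaction is Cu^2+(aq) + Mn(s) → Cu(s) + Mn^2+(aq), so Q = [Mn^2+(aq)] / [Cu^2+(aq)] = 0.0035 and log Q = −2.456.
Applying E = E° − (RT ln10/nF)·log Q gives +1.53 − (0.072/2)(−2.456) = +1.62 V.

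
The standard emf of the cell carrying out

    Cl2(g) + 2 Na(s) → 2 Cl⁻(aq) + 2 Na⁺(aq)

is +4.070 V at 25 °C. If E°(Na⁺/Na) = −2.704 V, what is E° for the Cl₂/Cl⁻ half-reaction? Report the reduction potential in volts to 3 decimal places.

In the reaction as written the Cl₂/Cl⁻ couple is reduced (cathode) and Na⁺/Na is oxidized (anode), so E°cell = E°(Cl₂/Cl⁻) − E°(Na⁺/Na).
E°(Cl₂/Cl⁻) = E°cell + E°(anode) = +4.070 + (−2.704) = +1.366 V.

+1.366 V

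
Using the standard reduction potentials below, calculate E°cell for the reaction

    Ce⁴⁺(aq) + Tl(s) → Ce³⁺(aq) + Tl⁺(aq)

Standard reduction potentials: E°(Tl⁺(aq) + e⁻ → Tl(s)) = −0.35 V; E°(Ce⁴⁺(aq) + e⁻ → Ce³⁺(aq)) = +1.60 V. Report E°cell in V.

Ce⁴⁺(aq) gains electrons, so the Ce⁴⁺/Ce³⁺ couple is the cathode; the Tl⁺/Tl couple is the anode.
E°cell = E°(cathode) − E°(anode) = +1.60 − (−0.35) = +1.95 V.
The positive value indicates the reaction is spontaneous as written.

+1.95 V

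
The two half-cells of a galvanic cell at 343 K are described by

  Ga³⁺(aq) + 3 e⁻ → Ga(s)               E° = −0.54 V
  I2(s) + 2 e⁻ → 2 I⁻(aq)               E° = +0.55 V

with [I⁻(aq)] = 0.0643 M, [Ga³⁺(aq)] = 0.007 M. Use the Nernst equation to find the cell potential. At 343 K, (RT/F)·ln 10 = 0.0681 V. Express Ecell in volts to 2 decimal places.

The I₂/I⁻ couple has the more positive E°, so it is the cathode; Ga³⁺/Ga is the anode.
E°cell = +0.55 − (−0.54) = +1.09 V, with n = 6 electrons transferred.
For the overall reaction 3 I2(s) + 2 Ga(s) → 6 I⁻(aq) + 2 Ga³⁺(aq), Q = [I⁻(aq)]^6·[Ga³⁺(aq)]^2 = 3.46×10^−12, giving log Q = −11.461.
E = E° − (0.0681/n)·log Q = +1.09 − (0.0681/6)(−11.461) = +1.22 V.

+1.22 V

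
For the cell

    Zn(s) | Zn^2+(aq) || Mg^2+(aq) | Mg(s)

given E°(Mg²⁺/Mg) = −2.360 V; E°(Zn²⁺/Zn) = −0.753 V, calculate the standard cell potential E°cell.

By convention the left-hand electrode in cell notation is the anode (oxidation) and the right-hand electrode is the cathode (reduction).
E°cell = E°(right) − E°(left) = −2.360 − (−0.753) = −1.607 V.
The negative sign shows that, as written, the cell would require an external voltage to drive the reaction.

−1.607 V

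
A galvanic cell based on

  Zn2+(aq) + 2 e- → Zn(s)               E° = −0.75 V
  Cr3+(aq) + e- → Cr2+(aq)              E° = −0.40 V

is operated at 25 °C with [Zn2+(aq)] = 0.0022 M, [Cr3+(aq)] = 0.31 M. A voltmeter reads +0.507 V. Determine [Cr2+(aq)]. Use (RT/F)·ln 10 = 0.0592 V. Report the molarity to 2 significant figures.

0.015 M

The Cr³⁺/Cr²⁺ couple has the larger reduction potential, so it is the cathode: E°cell = −0.40 − (−0.75) = +0.35 V and n = 2.
From the Nernst equation, log Q = n(E° − E)/0.0592 = 2·(+0.35 − (+0.507))/0.0592 = −5.304.
Balancing electrons gives 2 Cr3+(aq) + Zn(s) → 2 Cr2+(aq) + Zn2+(aq); thus Q = ([Cr2+(aq)]^2·[Zn2+(aq)]) / [Cr3+(aq)]^2.
Solving for the unknown gives log [Cr2+(aq)] = −1.832, so [Cr2+(aq)] ≈ 0.015 M.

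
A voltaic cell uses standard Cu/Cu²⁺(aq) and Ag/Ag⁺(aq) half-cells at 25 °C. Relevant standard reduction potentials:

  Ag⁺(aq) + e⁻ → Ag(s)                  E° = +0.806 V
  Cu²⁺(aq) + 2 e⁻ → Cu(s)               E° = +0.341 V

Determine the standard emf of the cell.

The Ag⁺/Ag couple has the higher E°, so Ag ion is reduced (cathode) and Cu is oxidized (anode).
E°cell = E°(cathode) − E°(anode) = +0.806 − (+0.341) = +0.465 V.

+0.465 V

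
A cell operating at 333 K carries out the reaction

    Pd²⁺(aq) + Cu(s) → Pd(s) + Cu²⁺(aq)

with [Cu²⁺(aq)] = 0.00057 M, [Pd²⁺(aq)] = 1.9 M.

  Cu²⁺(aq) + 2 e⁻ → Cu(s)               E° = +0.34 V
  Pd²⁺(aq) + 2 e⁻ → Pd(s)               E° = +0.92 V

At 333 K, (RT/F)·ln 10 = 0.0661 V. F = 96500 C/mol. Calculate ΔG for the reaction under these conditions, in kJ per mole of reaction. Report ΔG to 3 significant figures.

−134 kJ/mol

With Pd²⁺/Pd reduced at the cathode, E°cell = +0.92 − (+0.34) = +0.58 V and n = 2.
Here Q = [Cu²⁺(aq)] / [Pd²⁺(aq)] = 0.0003 (log Q = −3.523), giving E = +0.58 − (0.0661/2)·(−3.523) = +0.6964 V.
Finally ΔG = −nFE = −(2)(96500 C/mol)(+0.6964 V) = −134 kJ/mol.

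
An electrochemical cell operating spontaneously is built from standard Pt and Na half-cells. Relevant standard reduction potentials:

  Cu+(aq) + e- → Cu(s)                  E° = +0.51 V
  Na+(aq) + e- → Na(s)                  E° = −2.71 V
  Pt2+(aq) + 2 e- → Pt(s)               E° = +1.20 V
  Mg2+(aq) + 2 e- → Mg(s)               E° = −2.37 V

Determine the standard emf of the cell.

The Pt²⁺/Pt couple has the higher E°, so Pt ion is reduced (cathode) and Na is oxidized (anode).
E°cell = E°(cathode) − E°(anode) = +1.20 − (−2.71) = +3.91 V.

+3.91 V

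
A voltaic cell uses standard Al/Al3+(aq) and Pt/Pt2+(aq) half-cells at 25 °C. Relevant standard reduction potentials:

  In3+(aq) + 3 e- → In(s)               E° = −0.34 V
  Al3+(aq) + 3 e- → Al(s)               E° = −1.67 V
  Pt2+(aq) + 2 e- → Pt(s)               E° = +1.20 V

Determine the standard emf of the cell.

Of the two couples in this cell, the one with the more positive reduction potential is reduced at the cathode: here that is Pt²⁺/Pt (+1.20 V); Al³⁺/Al (−1.67 V) is the anode.
E°cell = E°(cathode) − E°(anode) = +1.20 − (−1.67) = +2.87 V.

+2.87 V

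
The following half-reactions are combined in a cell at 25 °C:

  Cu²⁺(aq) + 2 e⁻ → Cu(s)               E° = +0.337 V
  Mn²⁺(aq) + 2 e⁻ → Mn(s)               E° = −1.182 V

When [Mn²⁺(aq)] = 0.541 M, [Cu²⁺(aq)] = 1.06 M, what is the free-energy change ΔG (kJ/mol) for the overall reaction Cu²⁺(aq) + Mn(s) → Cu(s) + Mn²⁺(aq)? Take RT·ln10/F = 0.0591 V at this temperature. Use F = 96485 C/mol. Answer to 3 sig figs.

−295 kJ/mol

The standard cell potential is +0.337 − (−1.182) = +1.519 V, with n = 2 electrons in the balanced equation.
Here Q = [Mn²⁺(aq)] / [Cu²⁺(aq)] = 0.51 (log Q = −0.292), giving E = +1.519 − (0.0591/2)·(−0.292) = +1.5276 V.
ΔG = −nFE = −(2)(96485)(+1.5276) J/mol = −295 kJ/mol.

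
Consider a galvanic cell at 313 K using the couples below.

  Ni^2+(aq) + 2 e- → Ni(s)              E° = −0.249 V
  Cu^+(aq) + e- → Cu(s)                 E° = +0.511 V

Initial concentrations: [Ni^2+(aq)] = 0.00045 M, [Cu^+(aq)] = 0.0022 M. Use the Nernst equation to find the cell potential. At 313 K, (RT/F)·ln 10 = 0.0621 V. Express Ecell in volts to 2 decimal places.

Since E°(Cu⁺/Cu) > E°(Ni²⁺/Ni), Cu⁺/Cu serves as the cathode.
E°cell = +0.511 − (−0.249) = +0.760 V, with n = 2 electrons transferred.
For the overall reaction 2 Cu^+(aq) + Ni(s) → 2 Cu(s) + Ni^2+(aq), Q = [Ni^2+(aq)] / [Cu^+(aq)]^2 = 93, giving log Q = 1.968.
By the Nernst equation, E = +0.760 − (0.0621/2)·(1.968) = +0.70 V.

+0.70 V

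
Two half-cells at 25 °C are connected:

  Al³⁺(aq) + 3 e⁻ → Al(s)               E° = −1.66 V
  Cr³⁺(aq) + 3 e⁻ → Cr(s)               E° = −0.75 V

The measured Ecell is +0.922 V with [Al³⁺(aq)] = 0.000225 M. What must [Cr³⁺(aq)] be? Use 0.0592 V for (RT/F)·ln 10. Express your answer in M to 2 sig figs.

With Cr³⁺/Cr at the cathode and Al³⁺/Al at the anode, E°cell = −0.75 − (−1.66) = +0.91 V (n = 3).
From the Nernst equation, log Q = n(E° − E)/0.0592 = 3·(+0.91 − (+0.922))/0.0592 = −0.608.
The balanced reaction is Cr³⁺(aq) + Al(s) → Cr(s) + Al³⁺(aq), so Q = [Al³⁺(aq)] / [Cr³⁺(aq)].
Solving for the unknown gives log [Cr³⁺(aq)] = −3.040, so [Cr³⁺(aq)] ≈ 0.00091 M.

0.00091 M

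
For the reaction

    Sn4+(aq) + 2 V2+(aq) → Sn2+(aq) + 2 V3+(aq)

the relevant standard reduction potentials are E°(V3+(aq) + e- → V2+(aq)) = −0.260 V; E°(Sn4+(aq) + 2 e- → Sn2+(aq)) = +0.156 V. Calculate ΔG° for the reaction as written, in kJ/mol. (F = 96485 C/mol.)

−80.3 kJ/mol

In the reaction as written Sn4+(aq) is reduced, so the Sn⁴⁺/Sn²⁺ couple is the cathode and V³⁺/V²⁺ is the anode.
E°cell = +0.156 − (−0.260) = +0.416 V; balancing electrons gives n = 2.
ΔG° = −nFE°cell = −(2)(96485)(+0.416) J/mol = −80.3 kJ/mol.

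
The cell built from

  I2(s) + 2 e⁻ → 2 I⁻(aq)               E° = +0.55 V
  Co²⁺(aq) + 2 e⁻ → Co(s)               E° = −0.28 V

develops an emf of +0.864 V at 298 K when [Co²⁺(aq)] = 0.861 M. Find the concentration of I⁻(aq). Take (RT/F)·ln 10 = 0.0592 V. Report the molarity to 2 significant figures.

0.29 M

I₂/I⁻ is the cathode (higher E°); E°cell = +0.55 − (−0.28) = +0.83 V with n = 2.
Rearranging E = E° − (0.0592/n)·log Q gives log Q = 2(+0.83 − (+0.864))/0.0592 = −1.149.
The balanced reaction is I2(s) + Co(s) → 2 I⁻(aq) + Co²⁺(aq), so Q = [I⁻(aq)]^2·[Co²⁺(aq)].
Substituting the known concentrations and solving, log [I⁻(aq)] = −0.542 and [I⁻(aq)] = 0.29 M.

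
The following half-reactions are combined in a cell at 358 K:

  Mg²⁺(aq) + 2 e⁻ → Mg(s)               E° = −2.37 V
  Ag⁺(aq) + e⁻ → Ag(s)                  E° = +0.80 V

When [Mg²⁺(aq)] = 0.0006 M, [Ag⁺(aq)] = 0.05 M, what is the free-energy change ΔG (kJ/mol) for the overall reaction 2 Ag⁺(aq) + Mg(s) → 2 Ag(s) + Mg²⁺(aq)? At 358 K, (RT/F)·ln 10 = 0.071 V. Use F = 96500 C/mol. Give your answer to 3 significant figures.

−616 kJ/mol

With Ag⁺/Ag reduced at the cathode, E°cell = +0.80 − (−2.37) = +3.17 V and n = 2.
The reaction quotient is [Mg²⁺(aq)] / [Ag⁺(aq)]^2 = 0.24; by Nernst, E = +3.17 − (0.071/2)(−0.620) = +3.1920 V.
ΔG = −nFE = −(2)(96500)(+3.1920) J/mol = −616 kJ/mol.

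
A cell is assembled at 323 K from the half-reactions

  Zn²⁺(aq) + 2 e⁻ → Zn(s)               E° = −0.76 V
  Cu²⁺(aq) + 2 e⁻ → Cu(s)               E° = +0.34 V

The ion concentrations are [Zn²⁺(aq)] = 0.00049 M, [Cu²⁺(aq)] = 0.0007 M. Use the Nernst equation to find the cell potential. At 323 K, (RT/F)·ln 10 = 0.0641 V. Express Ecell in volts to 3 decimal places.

+1.105 V

Cu²⁺/Cu is reduced (cathode, E° = +0.34 V) and Zn²⁺/Zn is oxidized (anode).
E°cell = E°cat − E°an = +0.34 − (−0.76) = +1.10 V; n = 2.
The balanced reaction is Cu²⁺(aq) + Zn(s) → Cu(s) + Zn²⁺(aq), so Q = [Zn²⁺(aq)] / [Cu²⁺(aq)] = 0.7 and log Q = −0.155.
By the Nernst equation, E = +1.10 − (0.0641/2)·(−0.155) = +1.105 V.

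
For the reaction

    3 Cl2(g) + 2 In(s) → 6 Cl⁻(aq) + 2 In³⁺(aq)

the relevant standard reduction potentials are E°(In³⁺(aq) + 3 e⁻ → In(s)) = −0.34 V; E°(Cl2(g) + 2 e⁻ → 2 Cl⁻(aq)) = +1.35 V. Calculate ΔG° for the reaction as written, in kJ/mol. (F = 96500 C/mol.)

In the reaction as written Cl2(g) is reduced, so the Cl₂/Cl⁻ couple is the cathode and In³⁺/In is the anode.
E°cell = +1.35 − (−0.34) = +1.69 V; balancing electrons gives n = 6.
ΔG° = −nFE°cell = −(6)(96500)(+1.69) J/mol = −979 kJ/mol.

−979 kJ/mol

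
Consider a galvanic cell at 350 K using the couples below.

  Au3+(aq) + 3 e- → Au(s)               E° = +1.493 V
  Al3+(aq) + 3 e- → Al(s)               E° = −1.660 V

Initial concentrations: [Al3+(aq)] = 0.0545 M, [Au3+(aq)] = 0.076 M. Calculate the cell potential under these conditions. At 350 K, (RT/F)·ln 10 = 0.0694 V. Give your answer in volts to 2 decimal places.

The Au³⁺/Au couple has the more positive E°, so it is the cathode; Al³⁺/Al is the anode.
E°cell = +1.493 − (−1.660) = +3.153 V, with n = 3 electrons transferred.
The balanced reaction is Au3+(aq) + Al(s) → Au(s) + Al3+(aq), so Q = [Al3+(aq)] / [Au3+(aq)] = 0.717 and log Q = −0.144.
By the Nernst equation, E = +3.153 − (0.0694/3)·(−0.144) = +3.16 V.

+3.16 V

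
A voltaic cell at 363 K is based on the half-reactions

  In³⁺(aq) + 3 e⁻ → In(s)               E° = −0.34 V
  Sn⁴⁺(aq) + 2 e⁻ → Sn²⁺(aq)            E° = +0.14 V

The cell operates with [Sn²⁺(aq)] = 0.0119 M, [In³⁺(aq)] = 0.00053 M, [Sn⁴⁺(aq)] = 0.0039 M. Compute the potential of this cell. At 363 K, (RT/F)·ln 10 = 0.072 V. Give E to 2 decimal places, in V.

+0.54 V

Since E°(Sn⁴⁺/Sn²⁺) > E°(In³⁺/In), Sn⁴⁺/Sn²⁺ serves as the cathode.
The standard potential is +0.14 − (−0.34) = +0.48 V and the balanced reaction transfers n = 6 electrons.
Balancing gives 3 Sn⁴⁺(aq) + 2 In(s) → 3 Sn²⁺(aq) + 2 In³⁺(aq); hence Q = ([Sn²⁺(aq)]^3·[In³⁺(aq)]^2) / [Sn⁴⁺(aq)]^3 = 7.98×10^−6 (log Q = −5.098).
Applying E = E° − (RT ln10/nF)·log Q gives +0.48 − (0.072/6)(−5.098) = +0.54 V.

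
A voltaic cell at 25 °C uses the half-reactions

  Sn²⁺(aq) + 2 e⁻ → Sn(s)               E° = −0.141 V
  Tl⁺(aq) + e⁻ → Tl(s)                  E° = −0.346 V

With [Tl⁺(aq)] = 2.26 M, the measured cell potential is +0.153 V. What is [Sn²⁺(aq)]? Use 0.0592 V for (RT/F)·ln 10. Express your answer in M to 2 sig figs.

Sn²⁺/Sn is the cathode (higher E°); E°cell = −0.141 − (−0.346) = +0.205 V with n = 2.
From the Nernst equation, log Q = n(E° − E)/0.0592 = 2·(+0.205 − (+0.153))/0.0592 = 1.757.
The balanced reaction is Sn²⁺(aq) + 2 Tl(s) → Sn(s) + 2 Tl⁺(aq), so Q = [Tl⁺(aq)]^2 / [Sn²⁺(aq)].
Substituting the known concentrations and solving, log [Sn²⁺(aq)] = −1.049 and [Sn²⁺(aq)] = 0.089 M.

0.089 M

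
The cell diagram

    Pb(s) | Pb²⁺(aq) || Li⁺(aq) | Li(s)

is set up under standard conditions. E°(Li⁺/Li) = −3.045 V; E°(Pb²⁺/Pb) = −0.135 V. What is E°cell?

By convention the left-hand electrode in cell notation is the anode (oxidation) and the right-hand electrode is the cathode (reduction).
E°cell = E°(right) − E°(left) = −3.045 − (−0.135) = −2.910 V.
The negative sign shows that, as written, the cell would require an external voltage to drive the reaction.

−2.910 V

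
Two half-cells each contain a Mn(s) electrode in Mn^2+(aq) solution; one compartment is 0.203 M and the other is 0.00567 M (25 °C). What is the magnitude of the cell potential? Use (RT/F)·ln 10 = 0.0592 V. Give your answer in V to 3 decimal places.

For a concentration cell E°cell = 0, since both electrodes use the same couple.
The compartment with the higher Mn^2+(aq) concentration (0.203 M) acts as the cathode; ions are reduced there and produced at the dilute (0.00567 M) anode.
With n = 2, Ecell = −(0.0592/2)·log([dilute]/[conc]) = −(0.0592/2)·log(0.00567/0.203) = +0.046 V.

0.046 V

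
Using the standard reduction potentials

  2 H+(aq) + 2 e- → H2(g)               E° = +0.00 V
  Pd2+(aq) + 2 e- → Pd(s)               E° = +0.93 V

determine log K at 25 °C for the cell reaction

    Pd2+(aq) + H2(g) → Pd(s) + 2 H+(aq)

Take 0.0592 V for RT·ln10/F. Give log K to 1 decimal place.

log K = 31.4

The Pd²⁺/Pd couple is reduced (cathode); E°cell = +0.93 − (+0.00) = +0.93 V with n = 2.
At equilibrium E = 0, so log K = nE°cell / 0.0592 = (2)(+0.93) / 0.0592 = 31.4.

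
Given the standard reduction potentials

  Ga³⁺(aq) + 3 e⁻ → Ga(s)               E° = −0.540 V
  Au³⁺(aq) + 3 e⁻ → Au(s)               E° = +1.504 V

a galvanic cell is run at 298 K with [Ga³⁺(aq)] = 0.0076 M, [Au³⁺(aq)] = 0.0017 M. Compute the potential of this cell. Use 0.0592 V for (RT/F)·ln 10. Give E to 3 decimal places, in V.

Since E°(Au³⁺/Au) > E°(Ga³⁺/Ga), Au³⁺/Au serves as the cathode.
The standard potential is +1.504 − (−0.540) = +2.044 V and the balanced reaction transfers n = 3 electrons.
The balanced reaction is Au³⁺(aq) + Ga(s) → Au(s) + Ga³⁺(aq), so Q = [Ga³⁺(aq)] / [Au³⁺(aq)] = 4.47 and log Q = 0.650.
Applying E = E° − (RT ln10/nF)·log Q gives +2.044 − (0.0592/3)(0.650) = +2.031 V.

+2.031 V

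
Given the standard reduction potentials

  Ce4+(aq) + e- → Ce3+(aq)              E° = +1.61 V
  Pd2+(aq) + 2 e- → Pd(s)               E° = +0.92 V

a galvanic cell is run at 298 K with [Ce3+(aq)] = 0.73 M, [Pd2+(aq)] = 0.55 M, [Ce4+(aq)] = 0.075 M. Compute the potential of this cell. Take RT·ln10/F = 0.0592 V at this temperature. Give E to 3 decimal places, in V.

+0.639 V

Since E°(Ce⁴⁺/Ce³⁺) > E°(Pd²⁺/Pd), Ce⁴⁺/Ce³⁺ serves as the cathode.
The standard potential is +1.61 − (+0.92) = +0.69 V and the balanced reaction transfers n = 2 electrons.
The balanced reaction is 2 Ce4+(aq) + Pd(s) → 2 Ce3+(aq) + Pd2+(aq), so Q = ([Ce3+(aq)]^2·[Pd2+(aq)]) / [Ce4+(aq)]^2 = 52.1 and log Q = 1.717.
E = E° − (0.0592/n)·log Q = +0.69 − (0.0592/2)(1.717) = +0.639 V.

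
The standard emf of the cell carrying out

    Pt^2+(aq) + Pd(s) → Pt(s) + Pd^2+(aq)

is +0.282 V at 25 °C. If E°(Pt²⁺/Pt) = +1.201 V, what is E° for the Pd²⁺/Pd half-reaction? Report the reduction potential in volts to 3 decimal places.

+0.919 V

In the reaction as written the Pt²⁺/Pt couple is reduced (cathode) and Pd²⁺/Pd is oxidized (anode), so E°cell = E°(Pt²⁺/Pt) − E°(Pd²⁺/Pd).
E°(Pd²⁺/Pd) = E°(cathode) − E°cell = +1.201 − (+0.282) = +0.919 V.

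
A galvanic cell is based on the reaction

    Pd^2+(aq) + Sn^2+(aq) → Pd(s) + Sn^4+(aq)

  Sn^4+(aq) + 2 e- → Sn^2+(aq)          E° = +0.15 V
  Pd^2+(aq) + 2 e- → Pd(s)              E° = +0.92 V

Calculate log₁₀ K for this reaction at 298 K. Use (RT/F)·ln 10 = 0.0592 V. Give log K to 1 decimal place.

log K = 26.0

The Pd²⁺/Pd couple is reduced (cathode); E°cell = +0.92 − (+0.15) = +0.77 V with n = 2.
At equilibrium E = 0, so log K = nE°cell / 0.0592 = (2)(+0.77) / 0.0592 = 26.0.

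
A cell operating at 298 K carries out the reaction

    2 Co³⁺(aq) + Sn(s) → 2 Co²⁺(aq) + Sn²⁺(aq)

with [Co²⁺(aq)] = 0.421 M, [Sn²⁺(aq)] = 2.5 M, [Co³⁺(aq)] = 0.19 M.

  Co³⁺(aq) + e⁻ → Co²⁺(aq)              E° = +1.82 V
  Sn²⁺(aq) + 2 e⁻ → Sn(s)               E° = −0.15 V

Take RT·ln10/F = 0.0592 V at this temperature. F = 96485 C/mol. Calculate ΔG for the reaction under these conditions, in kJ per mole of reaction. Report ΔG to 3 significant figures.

−374 kJ/mol

E°cell = +1.82 − (−0.15) = +1.97 V; the balanced reaction transfers n = 2 electrons.
Q = ([Co²⁺(aq)]^2·[Sn²⁺(aq)]) / [Co³⁺(aq)]^2 = 12.3, so log Q = 1.089 and E = +1.97 − (0.0592/2)(1.089) = +1.9378 V.
Then ΔG = −nFE = −2 × 96485 × +1.9378 J/mol = −374 kJ/mol.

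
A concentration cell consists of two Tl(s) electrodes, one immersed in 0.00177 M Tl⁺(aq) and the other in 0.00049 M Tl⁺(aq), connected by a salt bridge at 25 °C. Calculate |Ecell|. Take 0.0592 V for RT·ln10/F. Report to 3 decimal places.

0.033 V

For a concentration cell E°cell = 0, since both electrodes use the same couple.
The compartment with the higher Tl⁺(aq) concentration (0.00177 M) acts as the cathode; ions are reduced there and produced at the dilute (0.00049 M) anode.
With n = 1, Ecell = −(0.0592/1)·log([dilute]/[conc]) = −(0.0592/1)·log(0.00049/0.00177) = +0.033 V.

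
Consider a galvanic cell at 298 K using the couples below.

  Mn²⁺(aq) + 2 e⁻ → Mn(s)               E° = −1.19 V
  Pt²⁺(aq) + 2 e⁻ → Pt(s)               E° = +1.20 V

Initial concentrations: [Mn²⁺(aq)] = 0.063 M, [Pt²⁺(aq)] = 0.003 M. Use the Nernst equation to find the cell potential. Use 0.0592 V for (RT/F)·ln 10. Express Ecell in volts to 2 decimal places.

+2.35 V

The Pt²⁺/Pt couple has the more positive E°, so it is the cathode; Mn²⁺/Mn is the anode.
E°cell = +1.20 − (−1.19) = +2.39 V, with n = 2 electrons transferred.
The balanced reaction is Pt²⁺(aq) + Mn(s) → Pt(s) + Mn²⁺(aq), so Q = [Mn²⁺(aq)] / [Pt²⁺(aq)] = 21 and log Q = 1.322.
By the Nernst equation, E = +2.39 − (0.0592/2)·(1.322) = +2.35 V.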